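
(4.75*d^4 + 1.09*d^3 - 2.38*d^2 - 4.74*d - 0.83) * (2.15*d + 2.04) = 10.2125*d^5 + 12.0335*d^4 - 2.8934*d^3 - 15.0462*d^2 - 11.4541*d - 1.6932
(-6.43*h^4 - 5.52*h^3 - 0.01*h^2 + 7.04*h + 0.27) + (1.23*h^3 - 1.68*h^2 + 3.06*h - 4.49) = -6.43*h^4 - 4.29*h^3 - 1.69*h^2 + 10.1*h - 4.22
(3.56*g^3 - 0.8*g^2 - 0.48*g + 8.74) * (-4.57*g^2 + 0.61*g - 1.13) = -16.2692*g^5 + 5.8276*g^4 - 2.3172*g^3 - 39.3306*g^2 + 5.8738*g - 9.8762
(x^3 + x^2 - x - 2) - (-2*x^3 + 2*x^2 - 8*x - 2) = 3*x^3 - x^2 + 7*x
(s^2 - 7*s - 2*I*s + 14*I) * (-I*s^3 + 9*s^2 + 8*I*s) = -I*s^5 + 7*s^4 + 7*I*s^4 - 49*s^3 - 10*I*s^3 + 16*s^2 + 70*I*s^2 - 112*s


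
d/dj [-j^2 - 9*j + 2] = -2*j - 9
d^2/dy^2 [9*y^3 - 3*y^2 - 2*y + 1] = 54*y - 6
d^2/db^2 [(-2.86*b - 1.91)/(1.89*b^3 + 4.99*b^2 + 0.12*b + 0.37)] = (-61.297236*b^5 - 243.710208*b^4 - 429.345692*b^3 - 263.954298*b^2 + 32.834238*b + 7.251826)/(6.751269*b^9 + 53.474337*b^8 + 142.469523*b^7 + 135.006922*b^6 + 29.982726*b^5 + 28.358175*b^4 + 2.107287*b^3 + 2.065377*b^2 + 0.049284*b + 0.050653)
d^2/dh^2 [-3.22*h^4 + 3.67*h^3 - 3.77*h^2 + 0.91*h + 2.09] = -38.64*h^2 + 22.02*h - 7.54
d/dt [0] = 0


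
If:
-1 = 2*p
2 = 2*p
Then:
No Solution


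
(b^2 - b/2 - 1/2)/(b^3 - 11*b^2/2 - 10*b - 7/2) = (b - 1)/(b^2 - 6*b - 7)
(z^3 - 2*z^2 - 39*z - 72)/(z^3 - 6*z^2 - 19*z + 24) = (z + 3)/(z - 1)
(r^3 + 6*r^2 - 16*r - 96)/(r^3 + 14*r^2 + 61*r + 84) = (r^2 + 2*r - 24)/(r^2 + 10*r + 21)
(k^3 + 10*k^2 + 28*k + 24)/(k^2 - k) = (k^3 + 10*k^2 + 28*k + 24)/(k*(k - 1))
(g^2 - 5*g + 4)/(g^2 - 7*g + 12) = (g - 1)/(g - 3)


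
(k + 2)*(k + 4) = k^2 + 6*k + 8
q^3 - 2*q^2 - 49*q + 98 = (q - 7)*(q - 2)*(q + 7)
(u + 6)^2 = u^2 + 12*u + 36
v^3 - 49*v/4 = v*(v - 7/2)*(v + 7/2)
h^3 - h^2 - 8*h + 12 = (h - 2)^2*(h + 3)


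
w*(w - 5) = w^2 - 5*w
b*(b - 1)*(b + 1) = b^3 - b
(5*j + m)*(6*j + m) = 30*j^2 + 11*j*m + m^2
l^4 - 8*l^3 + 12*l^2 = l^2*(l - 6)*(l - 2)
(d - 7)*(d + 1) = d^2 - 6*d - 7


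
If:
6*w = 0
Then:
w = 0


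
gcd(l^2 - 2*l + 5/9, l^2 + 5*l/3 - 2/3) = l - 1/3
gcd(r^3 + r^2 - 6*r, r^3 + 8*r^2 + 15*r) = r^2 + 3*r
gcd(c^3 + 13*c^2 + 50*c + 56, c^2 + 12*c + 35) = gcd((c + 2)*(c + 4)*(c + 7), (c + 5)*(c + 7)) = c + 7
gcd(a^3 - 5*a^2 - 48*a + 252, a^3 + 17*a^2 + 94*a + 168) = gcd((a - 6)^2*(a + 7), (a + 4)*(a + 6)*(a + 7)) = a + 7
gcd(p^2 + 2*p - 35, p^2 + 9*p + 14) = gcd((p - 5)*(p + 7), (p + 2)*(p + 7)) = p + 7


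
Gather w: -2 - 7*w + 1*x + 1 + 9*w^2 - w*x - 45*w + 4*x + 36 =9*w^2 + w*(-x - 52) + 5*x + 35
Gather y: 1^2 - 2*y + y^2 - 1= y^2 - 2*y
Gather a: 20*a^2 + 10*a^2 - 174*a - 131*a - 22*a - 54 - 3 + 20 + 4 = 30*a^2 - 327*a - 33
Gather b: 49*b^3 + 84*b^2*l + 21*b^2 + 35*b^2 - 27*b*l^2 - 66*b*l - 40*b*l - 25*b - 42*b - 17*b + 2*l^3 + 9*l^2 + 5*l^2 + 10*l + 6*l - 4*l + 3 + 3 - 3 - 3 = 49*b^3 + b^2*(84*l + 56) + b*(-27*l^2 - 106*l - 84) + 2*l^3 + 14*l^2 + 12*l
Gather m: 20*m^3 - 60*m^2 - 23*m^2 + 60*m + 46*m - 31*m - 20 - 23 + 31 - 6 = 20*m^3 - 83*m^2 + 75*m - 18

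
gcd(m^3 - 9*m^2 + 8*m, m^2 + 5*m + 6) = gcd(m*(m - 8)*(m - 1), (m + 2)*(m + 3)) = 1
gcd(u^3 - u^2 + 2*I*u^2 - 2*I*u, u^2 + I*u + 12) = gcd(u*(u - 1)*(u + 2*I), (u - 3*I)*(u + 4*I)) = 1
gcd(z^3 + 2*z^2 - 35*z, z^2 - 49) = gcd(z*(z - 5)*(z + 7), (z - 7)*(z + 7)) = z + 7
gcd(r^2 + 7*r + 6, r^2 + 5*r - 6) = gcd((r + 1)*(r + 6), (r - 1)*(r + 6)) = r + 6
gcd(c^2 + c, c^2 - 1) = c + 1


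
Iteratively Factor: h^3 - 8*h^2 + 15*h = (h)*(h^2 - 8*h + 15) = h*(h - 5)*(h - 3)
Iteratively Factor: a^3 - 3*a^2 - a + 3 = (a - 1)*(a^2 - 2*a - 3) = (a - 3)*(a - 1)*(a + 1)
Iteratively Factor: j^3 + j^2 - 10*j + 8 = (j - 2)*(j^2 + 3*j - 4) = (j - 2)*(j + 4)*(j - 1)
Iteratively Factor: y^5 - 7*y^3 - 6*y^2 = (y + 2)*(y^4 - 2*y^3 - 3*y^2) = (y - 3)*(y + 2)*(y^3 + y^2) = y*(y - 3)*(y + 2)*(y^2 + y) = y*(y - 3)*(y + 1)*(y + 2)*(y)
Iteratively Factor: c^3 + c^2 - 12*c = (c)*(c^2 + c - 12) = c*(c - 3)*(c + 4)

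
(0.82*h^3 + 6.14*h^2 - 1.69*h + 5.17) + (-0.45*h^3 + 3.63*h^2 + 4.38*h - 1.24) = 0.37*h^3 + 9.77*h^2 + 2.69*h + 3.93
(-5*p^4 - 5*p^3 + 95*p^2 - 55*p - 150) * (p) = -5*p^5 - 5*p^4 + 95*p^3 - 55*p^2 - 150*p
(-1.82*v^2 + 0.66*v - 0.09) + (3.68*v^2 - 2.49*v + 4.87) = 1.86*v^2 - 1.83*v + 4.78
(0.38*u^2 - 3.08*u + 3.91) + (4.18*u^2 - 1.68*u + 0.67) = 4.56*u^2 - 4.76*u + 4.58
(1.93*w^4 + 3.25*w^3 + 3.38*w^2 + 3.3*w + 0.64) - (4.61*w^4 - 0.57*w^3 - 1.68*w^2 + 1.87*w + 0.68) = -2.68*w^4 + 3.82*w^3 + 5.06*w^2 + 1.43*w - 0.04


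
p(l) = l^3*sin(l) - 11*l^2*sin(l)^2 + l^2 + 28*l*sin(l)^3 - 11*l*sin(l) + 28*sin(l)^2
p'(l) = l^3*cos(l) - 22*l^2*sin(l)*cos(l) + 3*l^2*sin(l) + 84*l*sin(l)^2*cos(l) - 22*l*sin(l)^2 - 11*l*cos(l) + 2*l + 28*sin(l)^3 + 56*sin(l)*cos(l) - 11*sin(l)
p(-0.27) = 1.36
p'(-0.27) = -10.47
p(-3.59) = -19.62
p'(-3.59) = 168.01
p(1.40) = 33.26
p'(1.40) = 14.06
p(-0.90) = 17.45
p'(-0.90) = -38.12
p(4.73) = -381.83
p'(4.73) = -163.04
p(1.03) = 22.46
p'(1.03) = 38.23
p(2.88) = 3.44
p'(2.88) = 29.09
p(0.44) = 3.81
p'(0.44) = 18.55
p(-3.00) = 6.98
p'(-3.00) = -27.83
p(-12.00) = -1212.27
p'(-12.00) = -2718.54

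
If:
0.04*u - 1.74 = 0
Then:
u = 43.50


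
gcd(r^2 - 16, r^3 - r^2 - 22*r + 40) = r - 4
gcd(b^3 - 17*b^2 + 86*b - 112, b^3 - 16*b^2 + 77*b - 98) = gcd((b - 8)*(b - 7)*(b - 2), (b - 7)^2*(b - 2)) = b^2 - 9*b + 14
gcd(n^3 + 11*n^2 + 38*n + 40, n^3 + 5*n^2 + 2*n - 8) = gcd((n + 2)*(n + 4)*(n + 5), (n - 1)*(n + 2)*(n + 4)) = n^2 + 6*n + 8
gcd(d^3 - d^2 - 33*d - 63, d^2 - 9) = d + 3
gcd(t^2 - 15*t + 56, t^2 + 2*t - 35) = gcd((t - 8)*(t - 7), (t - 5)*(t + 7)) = 1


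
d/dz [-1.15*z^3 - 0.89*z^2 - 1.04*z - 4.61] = -3.45*z^2 - 1.78*z - 1.04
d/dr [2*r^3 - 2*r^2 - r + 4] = 6*r^2 - 4*r - 1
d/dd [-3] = 0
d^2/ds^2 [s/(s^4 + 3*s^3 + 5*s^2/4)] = 8*(-(4*s^2 + 12*s + 5)*(40*s^2 + 72*s + 15) + 4*(8*s^2 + 18*s + 5)^2)/(s^3*(4*s^2 + 12*s + 5)^3)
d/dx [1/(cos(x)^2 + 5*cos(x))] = (2*cos(x) + 5)*sin(x)/((cos(x) + 5)^2*cos(x)^2)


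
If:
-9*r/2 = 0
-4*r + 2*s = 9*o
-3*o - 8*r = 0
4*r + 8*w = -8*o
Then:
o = 0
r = 0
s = 0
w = 0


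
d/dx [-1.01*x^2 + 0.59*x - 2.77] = 0.59 - 2.02*x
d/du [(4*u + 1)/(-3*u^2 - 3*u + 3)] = (-4*u^2 - 4*u + (2*u + 1)*(4*u + 1) + 4)/(3*(u^2 + u - 1)^2)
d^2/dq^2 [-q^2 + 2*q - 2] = -2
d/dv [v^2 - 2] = 2*v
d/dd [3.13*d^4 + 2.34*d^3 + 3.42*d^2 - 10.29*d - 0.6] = 12.52*d^3 + 7.02*d^2 + 6.84*d - 10.29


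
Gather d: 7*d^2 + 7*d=7*d^2 + 7*d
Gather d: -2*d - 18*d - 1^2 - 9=-20*d - 10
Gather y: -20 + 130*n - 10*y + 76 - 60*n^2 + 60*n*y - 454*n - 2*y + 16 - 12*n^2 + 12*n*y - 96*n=-72*n^2 - 420*n + y*(72*n - 12) + 72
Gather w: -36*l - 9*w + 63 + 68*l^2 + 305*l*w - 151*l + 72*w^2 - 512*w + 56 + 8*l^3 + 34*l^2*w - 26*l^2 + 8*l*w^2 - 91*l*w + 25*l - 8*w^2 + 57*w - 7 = 8*l^3 + 42*l^2 - 162*l + w^2*(8*l + 64) + w*(34*l^2 + 214*l - 464) + 112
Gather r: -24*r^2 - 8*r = -24*r^2 - 8*r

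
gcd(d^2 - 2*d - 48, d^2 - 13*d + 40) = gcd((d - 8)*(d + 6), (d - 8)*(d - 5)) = d - 8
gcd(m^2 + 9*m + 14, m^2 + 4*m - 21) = m + 7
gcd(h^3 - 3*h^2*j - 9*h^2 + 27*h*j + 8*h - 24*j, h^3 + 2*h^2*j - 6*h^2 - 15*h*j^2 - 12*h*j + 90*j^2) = h - 3*j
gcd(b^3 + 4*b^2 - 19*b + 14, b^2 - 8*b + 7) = b - 1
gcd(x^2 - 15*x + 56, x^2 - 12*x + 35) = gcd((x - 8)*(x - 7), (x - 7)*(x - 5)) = x - 7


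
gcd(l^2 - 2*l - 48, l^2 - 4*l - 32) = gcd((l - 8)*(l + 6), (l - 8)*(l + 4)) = l - 8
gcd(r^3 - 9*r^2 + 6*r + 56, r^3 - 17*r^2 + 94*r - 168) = r^2 - 11*r + 28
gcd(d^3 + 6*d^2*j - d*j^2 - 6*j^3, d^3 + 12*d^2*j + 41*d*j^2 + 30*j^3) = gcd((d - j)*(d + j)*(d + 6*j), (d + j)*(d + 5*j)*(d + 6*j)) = d^2 + 7*d*j + 6*j^2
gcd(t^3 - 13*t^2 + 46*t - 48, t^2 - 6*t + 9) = t - 3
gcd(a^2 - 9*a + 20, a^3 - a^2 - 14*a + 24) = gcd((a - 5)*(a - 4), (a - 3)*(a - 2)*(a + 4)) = 1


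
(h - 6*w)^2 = h^2 - 12*h*w + 36*w^2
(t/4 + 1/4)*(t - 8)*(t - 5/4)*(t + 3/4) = t^4/4 - 15*t^3/8 - 87*t^2/64 + 169*t/64 + 15/8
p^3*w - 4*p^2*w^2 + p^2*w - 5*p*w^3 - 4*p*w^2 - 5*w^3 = (p - 5*w)*(p + w)*(p*w + w)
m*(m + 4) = m^2 + 4*m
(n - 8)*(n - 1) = n^2 - 9*n + 8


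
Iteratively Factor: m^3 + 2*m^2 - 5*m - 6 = (m + 3)*(m^2 - m - 2) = (m + 1)*(m + 3)*(m - 2)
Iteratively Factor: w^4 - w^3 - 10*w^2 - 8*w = (w - 4)*(w^3 + 3*w^2 + 2*w) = (w - 4)*(w + 2)*(w^2 + w) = (w - 4)*(w + 1)*(w + 2)*(w)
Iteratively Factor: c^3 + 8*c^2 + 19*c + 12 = (c + 4)*(c^2 + 4*c + 3) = (c + 3)*(c + 4)*(c + 1)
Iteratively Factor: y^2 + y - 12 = (y + 4)*(y - 3)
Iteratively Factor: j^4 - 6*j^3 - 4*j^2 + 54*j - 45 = (j + 3)*(j^3 - 9*j^2 + 23*j - 15) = (j - 5)*(j + 3)*(j^2 - 4*j + 3) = (j - 5)*(j - 3)*(j + 3)*(j - 1)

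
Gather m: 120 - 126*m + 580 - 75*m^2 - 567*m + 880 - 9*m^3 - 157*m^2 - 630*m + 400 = -9*m^3 - 232*m^2 - 1323*m + 1980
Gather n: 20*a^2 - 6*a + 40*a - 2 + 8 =20*a^2 + 34*a + 6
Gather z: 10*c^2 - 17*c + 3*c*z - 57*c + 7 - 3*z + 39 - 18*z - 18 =10*c^2 - 74*c + z*(3*c - 21) + 28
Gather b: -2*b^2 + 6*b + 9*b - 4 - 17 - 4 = -2*b^2 + 15*b - 25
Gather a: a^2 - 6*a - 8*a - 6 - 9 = a^2 - 14*a - 15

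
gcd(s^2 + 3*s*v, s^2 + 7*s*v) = s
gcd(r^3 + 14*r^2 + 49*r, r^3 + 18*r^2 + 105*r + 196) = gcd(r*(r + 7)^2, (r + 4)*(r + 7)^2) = r^2 + 14*r + 49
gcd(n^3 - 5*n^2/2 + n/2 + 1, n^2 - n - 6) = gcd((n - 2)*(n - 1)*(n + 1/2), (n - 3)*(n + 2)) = 1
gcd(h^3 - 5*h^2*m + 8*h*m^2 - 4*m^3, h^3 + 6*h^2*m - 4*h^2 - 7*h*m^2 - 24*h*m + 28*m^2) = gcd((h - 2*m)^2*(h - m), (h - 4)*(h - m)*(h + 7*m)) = h - m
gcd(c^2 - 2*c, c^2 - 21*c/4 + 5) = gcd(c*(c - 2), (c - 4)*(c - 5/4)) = 1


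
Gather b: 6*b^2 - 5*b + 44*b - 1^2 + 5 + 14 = 6*b^2 + 39*b + 18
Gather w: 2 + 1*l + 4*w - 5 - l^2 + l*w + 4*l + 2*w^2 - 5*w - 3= -l^2 + 5*l + 2*w^2 + w*(l - 1) - 6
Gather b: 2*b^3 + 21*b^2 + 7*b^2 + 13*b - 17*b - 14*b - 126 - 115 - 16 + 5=2*b^3 + 28*b^2 - 18*b - 252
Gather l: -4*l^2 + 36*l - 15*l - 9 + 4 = -4*l^2 + 21*l - 5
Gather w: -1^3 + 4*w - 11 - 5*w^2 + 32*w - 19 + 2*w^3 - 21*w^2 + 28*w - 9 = 2*w^3 - 26*w^2 + 64*w - 40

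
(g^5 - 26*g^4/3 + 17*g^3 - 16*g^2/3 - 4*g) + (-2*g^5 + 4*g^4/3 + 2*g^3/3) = -g^5 - 22*g^4/3 + 53*g^3/3 - 16*g^2/3 - 4*g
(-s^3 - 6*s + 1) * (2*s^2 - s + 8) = -2*s^5 + s^4 - 20*s^3 + 8*s^2 - 49*s + 8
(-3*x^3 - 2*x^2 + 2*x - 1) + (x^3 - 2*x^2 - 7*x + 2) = -2*x^3 - 4*x^2 - 5*x + 1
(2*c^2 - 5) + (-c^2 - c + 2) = c^2 - c - 3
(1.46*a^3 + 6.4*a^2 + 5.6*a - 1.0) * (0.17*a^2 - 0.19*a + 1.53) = 0.2482*a^5 + 0.8106*a^4 + 1.9698*a^3 + 8.558*a^2 + 8.758*a - 1.53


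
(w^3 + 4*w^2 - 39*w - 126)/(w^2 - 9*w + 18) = (w^2 + 10*w + 21)/(w - 3)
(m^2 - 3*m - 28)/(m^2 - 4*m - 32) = (m - 7)/(m - 8)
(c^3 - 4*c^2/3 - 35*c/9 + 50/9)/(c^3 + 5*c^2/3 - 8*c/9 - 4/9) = (9*c^2 - 30*c + 25)/(9*c^2 - 3*c - 2)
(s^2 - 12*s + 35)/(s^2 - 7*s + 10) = (s - 7)/(s - 2)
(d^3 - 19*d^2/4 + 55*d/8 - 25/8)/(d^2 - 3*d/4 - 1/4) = (8*d^2 - 30*d + 25)/(2*(4*d + 1))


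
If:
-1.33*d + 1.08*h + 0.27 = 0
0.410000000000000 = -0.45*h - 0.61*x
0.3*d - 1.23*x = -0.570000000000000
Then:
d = -0.83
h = -1.27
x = 0.26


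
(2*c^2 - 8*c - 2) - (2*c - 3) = 2*c^2 - 10*c + 1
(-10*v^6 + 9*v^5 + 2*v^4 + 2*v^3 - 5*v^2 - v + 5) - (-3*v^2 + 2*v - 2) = -10*v^6 + 9*v^5 + 2*v^4 + 2*v^3 - 2*v^2 - 3*v + 7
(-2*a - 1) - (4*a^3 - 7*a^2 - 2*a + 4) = -4*a^3 + 7*a^2 - 5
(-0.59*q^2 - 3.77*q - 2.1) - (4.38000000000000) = -0.59*q^2 - 3.77*q - 6.48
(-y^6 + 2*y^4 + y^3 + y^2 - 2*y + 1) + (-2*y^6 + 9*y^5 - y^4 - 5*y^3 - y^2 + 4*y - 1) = -3*y^6 + 9*y^5 + y^4 - 4*y^3 + 2*y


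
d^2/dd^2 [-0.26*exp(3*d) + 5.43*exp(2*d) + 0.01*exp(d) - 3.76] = (-2.34*exp(2*d) + 21.72*exp(d) + 0.01)*exp(d)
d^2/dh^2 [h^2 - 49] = 2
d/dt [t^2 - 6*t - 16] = 2*t - 6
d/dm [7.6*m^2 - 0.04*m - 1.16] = 15.2*m - 0.04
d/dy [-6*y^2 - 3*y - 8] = -12*y - 3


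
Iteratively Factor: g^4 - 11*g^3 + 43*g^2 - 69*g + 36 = (g - 1)*(g^3 - 10*g^2 + 33*g - 36) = (g - 3)*(g - 1)*(g^2 - 7*g + 12) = (g - 3)^2*(g - 1)*(g - 4)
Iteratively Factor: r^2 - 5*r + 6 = (r - 2)*(r - 3)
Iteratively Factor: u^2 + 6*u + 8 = (u + 4)*(u + 2)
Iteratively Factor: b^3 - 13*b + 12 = (b - 1)*(b^2 + b - 12) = (b - 1)*(b + 4)*(b - 3)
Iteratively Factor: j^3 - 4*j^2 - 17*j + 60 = (j - 3)*(j^2 - j - 20) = (j - 5)*(j - 3)*(j + 4)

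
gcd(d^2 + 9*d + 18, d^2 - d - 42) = d + 6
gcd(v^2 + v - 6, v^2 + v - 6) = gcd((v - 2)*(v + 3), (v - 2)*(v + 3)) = v^2 + v - 6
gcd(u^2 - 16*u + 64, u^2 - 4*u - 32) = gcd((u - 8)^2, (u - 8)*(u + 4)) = u - 8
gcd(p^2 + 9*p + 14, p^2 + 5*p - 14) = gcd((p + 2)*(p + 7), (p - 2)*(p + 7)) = p + 7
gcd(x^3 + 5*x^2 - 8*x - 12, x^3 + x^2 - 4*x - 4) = x^2 - x - 2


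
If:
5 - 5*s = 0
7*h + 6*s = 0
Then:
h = -6/7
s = 1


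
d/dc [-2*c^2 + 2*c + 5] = 2 - 4*c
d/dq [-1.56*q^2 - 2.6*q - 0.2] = -3.12*q - 2.6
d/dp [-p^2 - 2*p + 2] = -2*p - 2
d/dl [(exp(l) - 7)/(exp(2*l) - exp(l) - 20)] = (-(exp(l) - 7)*(2*exp(l) - 1) + exp(2*l) - exp(l) - 20)*exp(l)/(-exp(2*l) + exp(l) + 20)^2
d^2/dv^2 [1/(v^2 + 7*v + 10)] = 2*(-v^2 - 7*v + (2*v + 7)^2 - 10)/(v^2 + 7*v + 10)^3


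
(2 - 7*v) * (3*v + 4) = -21*v^2 - 22*v + 8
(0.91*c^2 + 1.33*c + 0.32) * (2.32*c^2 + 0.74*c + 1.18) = 2.1112*c^4 + 3.759*c^3 + 2.8004*c^2 + 1.8062*c + 0.3776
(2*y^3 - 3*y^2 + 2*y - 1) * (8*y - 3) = 16*y^4 - 30*y^3 + 25*y^2 - 14*y + 3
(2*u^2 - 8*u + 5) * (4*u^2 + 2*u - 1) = 8*u^4 - 28*u^3 + 2*u^2 + 18*u - 5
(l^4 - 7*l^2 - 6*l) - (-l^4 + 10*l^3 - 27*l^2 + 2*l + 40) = 2*l^4 - 10*l^3 + 20*l^2 - 8*l - 40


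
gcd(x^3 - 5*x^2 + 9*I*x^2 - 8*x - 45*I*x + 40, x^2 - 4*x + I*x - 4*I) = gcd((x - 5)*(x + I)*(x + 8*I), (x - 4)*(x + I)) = x + I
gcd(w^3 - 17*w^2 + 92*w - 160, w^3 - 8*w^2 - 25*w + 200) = w^2 - 13*w + 40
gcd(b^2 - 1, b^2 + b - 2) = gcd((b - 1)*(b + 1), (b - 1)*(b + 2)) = b - 1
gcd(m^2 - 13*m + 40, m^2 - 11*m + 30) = m - 5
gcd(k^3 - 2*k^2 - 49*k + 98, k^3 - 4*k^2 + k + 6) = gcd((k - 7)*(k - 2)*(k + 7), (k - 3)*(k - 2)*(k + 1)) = k - 2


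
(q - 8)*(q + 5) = q^2 - 3*q - 40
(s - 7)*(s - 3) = s^2 - 10*s + 21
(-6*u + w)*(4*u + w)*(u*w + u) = -24*u^3*w - 24*u^3 - 2*u^2*w^2 - 2*u^2*w + u*w^3 + u*w^2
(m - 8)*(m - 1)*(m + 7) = m^3 - 2*m^2 - 55*m + 56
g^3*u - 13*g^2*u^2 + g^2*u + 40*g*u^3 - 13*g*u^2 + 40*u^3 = (g - 8*u)*(g - 5*u)*(g*u + u)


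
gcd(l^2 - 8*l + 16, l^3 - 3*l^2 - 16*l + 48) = l - 4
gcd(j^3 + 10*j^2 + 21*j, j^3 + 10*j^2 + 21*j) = j^3 + 10*j^2 + 21*j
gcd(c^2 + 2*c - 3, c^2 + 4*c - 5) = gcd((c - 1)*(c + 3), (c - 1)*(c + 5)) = c - 1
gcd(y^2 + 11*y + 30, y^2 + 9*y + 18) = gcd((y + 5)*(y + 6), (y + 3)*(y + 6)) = y + 6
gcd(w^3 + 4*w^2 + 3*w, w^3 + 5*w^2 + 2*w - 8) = 1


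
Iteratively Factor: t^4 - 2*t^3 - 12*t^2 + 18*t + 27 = (t - 3)*(t^3 + t^2 - 9*t - 9) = (t - 3)*(t + 3)*(t^2 - 2*t - 3) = (t - 3)^2*(t + 3)*(t + 1)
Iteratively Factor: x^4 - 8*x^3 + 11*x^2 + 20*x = (x - 4)*(x^3 - 4*x^2 - 5*x) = x*(x - 4)*(x^2 - 4*x - 5) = x*(x - 5)*(x - 4)*(x + 1)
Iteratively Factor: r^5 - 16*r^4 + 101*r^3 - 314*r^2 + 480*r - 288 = (r - 4)*(r^4 - 12*r^3 + 53*r^2 - 102*r + 72) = (r - 4)*(r - 2)*(r^3 - 10*r^2 + 33*r - 36) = (r - 4)*(r - 3)*(r - 2)*(r^2 - 7*r + 12) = (r - 4)*(r - 3)^2*(r - 2)*(r - 4)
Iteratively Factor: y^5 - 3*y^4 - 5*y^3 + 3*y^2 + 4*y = (y)*(y^4 - 3*y^3 - 5*y^2 + 3*y + 4) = y*(y + 1)*(y^3 - 4*y^2 - y + 4) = y*(y - 1)*(y + 1)*(y^2 - 3*y - 4) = y*(y - 4)*(y - 1)*(y + 1)*(y + 1)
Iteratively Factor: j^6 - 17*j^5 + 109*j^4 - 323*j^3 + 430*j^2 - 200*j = (j - 5)*(j^5 - 12*j^4 + 49*j^3 - 78*j^2 + 40*j) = (j - 5)*(j - 4)*(j^4 - 8*j^3 + 17*j^2 - 10*j) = (j - 5)*(j - 4)*(j - 2)*(j^3 - 6*j^2 + 5*j) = (j - 5)*(j - 4)*(j - 2)*(j - 1)*(j^2 - 5*j) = j*(j - 5)*(j - 4)*(j - 2)*(j - 1)*(j - 5)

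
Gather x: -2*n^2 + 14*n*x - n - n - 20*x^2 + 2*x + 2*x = -2*n^2 - 2*n - 20*x^2 + x*(14*n + 4)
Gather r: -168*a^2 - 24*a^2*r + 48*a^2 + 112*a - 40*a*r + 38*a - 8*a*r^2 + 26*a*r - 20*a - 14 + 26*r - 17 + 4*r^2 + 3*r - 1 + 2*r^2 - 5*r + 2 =-120*a^2 + 130*a + r^2*(6 - 8*a) + r*(-24*a^2 - 14*a + 24) - 30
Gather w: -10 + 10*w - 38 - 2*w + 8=8*w - 40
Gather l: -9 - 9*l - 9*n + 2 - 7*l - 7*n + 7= -16*l - 16*n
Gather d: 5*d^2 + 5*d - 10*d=5*d^2 - 5*d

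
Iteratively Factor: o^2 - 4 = (o + 2)*(o - 2)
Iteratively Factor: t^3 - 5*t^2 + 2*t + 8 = (t + 1)*(t^2 - 6*t + 8) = (t - 4)*(t + 1)*(t - 2)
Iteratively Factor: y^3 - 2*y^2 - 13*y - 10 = (y + 2)*(y^2 - 4*y - 5) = (y - 5)*(y + 2)*(y + 1)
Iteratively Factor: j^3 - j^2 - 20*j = (j)*(j^2 - j - 20) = j*(j - 5)*(j + 4)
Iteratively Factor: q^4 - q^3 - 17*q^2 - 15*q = (q)*(q^3 - q^2 - 17*q - 15) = q*(q + 3)*(q^2 - 4*q - 5) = q*(q - 5)*(q + 3)*(q + 1)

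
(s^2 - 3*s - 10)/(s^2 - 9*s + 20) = (s + 2)/(s - 4)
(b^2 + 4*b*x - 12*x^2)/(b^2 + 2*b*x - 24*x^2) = (-b + 2*x)/(-b + 4*x)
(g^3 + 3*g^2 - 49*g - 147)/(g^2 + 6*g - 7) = (g^2 - 4*g - 21)/(g - 1)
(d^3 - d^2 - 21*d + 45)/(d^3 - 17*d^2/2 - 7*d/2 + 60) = 2*(d^2 + 2*d - 15)/(2*d^2 - 11*d - 40)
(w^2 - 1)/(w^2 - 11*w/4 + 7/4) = 4*(w + 1)/(4*w - 7)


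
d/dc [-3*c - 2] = -3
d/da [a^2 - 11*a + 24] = 2*a - 11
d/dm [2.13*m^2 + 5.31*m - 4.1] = 4.26*m + 5.31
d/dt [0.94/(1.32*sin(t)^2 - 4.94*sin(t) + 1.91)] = (4.6436 - 2.4816*sin(t))*cos(t)/(1.32*sin(t)^2 - 4.94*sin(t) + 1.91)^2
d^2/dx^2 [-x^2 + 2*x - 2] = -2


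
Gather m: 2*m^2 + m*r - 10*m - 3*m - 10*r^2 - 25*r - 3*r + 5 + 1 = 2*m^2 + m*(r - 13) - 10*r^2 - 28*r + 6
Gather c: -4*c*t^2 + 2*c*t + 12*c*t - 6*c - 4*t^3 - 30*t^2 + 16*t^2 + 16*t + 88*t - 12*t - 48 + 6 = c*(-4*t^2 + 14*t - 6) - 4*t^3 - 14*t^2 + 92*t - 42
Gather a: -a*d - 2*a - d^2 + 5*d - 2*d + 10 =a*(-d - 2) - d^2 + 3*d + 10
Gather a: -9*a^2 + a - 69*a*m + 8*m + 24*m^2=-9*a^2 + a*(1 - 69*m) + 24*m^2 + 8*m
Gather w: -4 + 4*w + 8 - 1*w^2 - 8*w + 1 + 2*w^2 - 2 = w^2 - 4*w + 3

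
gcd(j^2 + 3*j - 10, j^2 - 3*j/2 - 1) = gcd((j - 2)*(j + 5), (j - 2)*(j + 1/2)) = j - 2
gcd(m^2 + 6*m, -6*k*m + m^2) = m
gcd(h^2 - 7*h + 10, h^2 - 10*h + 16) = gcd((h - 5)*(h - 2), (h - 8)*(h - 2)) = h - 2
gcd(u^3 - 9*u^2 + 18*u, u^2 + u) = u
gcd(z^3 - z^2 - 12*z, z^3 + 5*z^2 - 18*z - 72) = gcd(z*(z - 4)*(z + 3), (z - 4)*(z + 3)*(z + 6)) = z^2 - z - 12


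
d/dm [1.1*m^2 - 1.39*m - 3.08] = 2.2*m - 1.39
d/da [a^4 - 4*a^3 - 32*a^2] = 4*a*(a^2 - 3*a - 16)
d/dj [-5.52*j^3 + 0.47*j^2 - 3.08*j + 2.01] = -16.56*j^2 + 0.94*j - 3.08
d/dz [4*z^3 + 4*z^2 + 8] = 4*z*(3*z + 2)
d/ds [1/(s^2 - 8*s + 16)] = 2*(4 - s)/(s^2 - 8*s + 16)^2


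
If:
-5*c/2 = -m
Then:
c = 2*m/5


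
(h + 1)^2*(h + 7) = h^3 + 9*h^2 + 15*h + 7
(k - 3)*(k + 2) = k^2 - k - 6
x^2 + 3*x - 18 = (x - 3)*(x + 6)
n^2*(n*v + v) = n^3*v + n^2*v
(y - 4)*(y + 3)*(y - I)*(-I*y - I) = -I*y^4 - y^3 + 13*I*y^2 + 13*y + 12*I*y + 12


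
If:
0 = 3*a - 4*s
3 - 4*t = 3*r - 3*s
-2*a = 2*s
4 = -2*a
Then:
No Solution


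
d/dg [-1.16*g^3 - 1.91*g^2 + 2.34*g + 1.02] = -3.48*g^2 - 3.82*g + 2.34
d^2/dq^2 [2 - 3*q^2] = -6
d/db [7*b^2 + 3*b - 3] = 14*b + 3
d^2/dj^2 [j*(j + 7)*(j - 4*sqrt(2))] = 6*j - 8*sqrt(2) + 14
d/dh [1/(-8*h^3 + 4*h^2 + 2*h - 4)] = (12*h^2 - 4*h - 1)/(2*(4*h^3 - 2*h^2 - h + 2)^2)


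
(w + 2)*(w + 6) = w^2 + 8*w + 12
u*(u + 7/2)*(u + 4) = u^3 + 15*u^2/2 + 14*u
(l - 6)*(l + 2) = l^2 - 4*l - 12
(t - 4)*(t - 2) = t^2 - 6*t + 8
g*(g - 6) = g^2 - 6*g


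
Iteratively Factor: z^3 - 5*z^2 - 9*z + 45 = (z - 5)*(z^2 - 9) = (z - 5)*(z + 3)*(z - 3)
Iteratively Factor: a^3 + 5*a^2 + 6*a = (a + 3)*(a^2 + 2*a) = a*(a + 3)*(a + 2)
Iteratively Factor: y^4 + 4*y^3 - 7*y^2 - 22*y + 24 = (y + 3)*(y^3 + y^2 - 10*y + 8) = (y - 2)*(y + 3)*(y^2 + 3*y - 4) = (y - 2)*(y - 1)*(y + 3)*(y + 4)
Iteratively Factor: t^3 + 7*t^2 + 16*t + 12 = (t + 2)*(t^2 + 5*t + 6) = (t + 2)*(t + 3)*(t + 2)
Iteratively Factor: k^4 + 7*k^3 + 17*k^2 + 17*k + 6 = (k + 1)*(k^3 + 6*k^2 + 11*k + 6) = (k + 1)^2*(k^2 + 5*k + 6) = (k + 1)^2*(k + 2)*(k + 3)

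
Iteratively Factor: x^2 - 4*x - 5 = (x + 1)*(x - 5)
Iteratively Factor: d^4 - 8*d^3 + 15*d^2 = (d - 5)*(d^3 - 3*d^2) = d*(d - 5)*(d^2 - 3*d) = d^2*(d - 5)*(d - 3)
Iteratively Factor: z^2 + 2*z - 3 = (z + 3)*(z - 1)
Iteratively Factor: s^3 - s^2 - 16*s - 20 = (s - 5)*(s^2 + 4*s + 4) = (s - 5)*(s + 2)*(s + 2)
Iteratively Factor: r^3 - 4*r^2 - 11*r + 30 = (r - 5)*(r^2 + r - 6) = (r - 5)*(r - 2)*(r + 3)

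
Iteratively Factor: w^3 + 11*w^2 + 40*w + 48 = (w + 4)*(w^2 + 7*w + 12) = (w + 3)*(w + 4)*(w + 4)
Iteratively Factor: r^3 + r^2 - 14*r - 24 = (r - 4)*(r^2 + 5*r + 6) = (r - 4)*(r + 3)*(r + 2)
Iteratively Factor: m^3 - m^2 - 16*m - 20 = (m + 2)*(m^2 - 3*m - 10) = (m - 5)*(m + 2)*(m + 2)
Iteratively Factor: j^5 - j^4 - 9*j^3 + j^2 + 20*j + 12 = (j + 1)*(j^4 - 2*j^3 - 7*j^2 + 8*j + 12) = (j - 3)*(j + 1)*(j^3 + j^2 - 4*j - 4) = (j - 3)*(j + 1)^2*(j^2 - 4) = (j - 3)*(j + 1)^2*(j + 2)*(j - 2)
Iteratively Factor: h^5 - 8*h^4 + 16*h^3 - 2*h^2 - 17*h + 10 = (h - 1)*(h^4 - 7*h^3 + 9*h^2 + 7*h - 10) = (h - 1)^2*(h^3 - 6*h^2 + 3*h + 10) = (h - 1)^2*(h + 1)*(h^2 - 7*h + 10) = (h - 5)*(h - 1)^2*(h + 1)*(h - 2)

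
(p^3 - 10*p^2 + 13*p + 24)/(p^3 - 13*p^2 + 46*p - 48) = (p + 1)/(p - 2)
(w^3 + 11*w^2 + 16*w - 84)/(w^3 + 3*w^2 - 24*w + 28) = (w + 6)/(w - 2)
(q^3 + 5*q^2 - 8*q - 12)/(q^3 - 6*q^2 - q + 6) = (q^2 + 4*q - 12)/(q^2 - 7*q + 6)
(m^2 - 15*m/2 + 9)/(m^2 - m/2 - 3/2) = (m - 6)/(m + 1)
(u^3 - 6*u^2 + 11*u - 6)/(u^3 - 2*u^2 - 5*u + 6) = (u - 2)/(u + 2)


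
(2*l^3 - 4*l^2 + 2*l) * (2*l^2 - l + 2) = 4*l^5 - 10*l^4 + 12*l^3 - 10*l^2 + 4*l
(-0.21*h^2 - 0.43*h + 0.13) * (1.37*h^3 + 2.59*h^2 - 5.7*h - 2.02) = -0.2877*h^5 - 1.133*h^4 + 0.2614*h^3 + 3.2119*h^2 + 0.1276*h - 0.2626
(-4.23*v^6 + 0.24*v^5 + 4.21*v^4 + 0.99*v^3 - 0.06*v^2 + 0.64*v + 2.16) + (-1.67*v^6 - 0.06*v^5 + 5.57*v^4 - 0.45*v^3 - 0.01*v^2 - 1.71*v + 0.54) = -5.9*v^6 + 0.18*v^5 + 9.78*v^4 + 0.54*v^3 - 0.07*v^2 - 1.07*v + 2.7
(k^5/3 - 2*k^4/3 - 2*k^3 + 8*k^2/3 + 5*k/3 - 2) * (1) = k^5/3 - 2*k^4/3 - 2*k^3 + 8*k^2/3 + 5*k/3 - 2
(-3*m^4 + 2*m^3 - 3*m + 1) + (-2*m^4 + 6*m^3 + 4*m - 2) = -5*m^4 + 8*m^3 + m - 1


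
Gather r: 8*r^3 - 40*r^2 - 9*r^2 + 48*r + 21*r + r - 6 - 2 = 8*r^3 - 49*r^2 + 70*r - 8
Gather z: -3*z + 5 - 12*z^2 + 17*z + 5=-12*z^2 + 14*z + 10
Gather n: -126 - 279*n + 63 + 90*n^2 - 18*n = 90*n^2 - 297*n - 63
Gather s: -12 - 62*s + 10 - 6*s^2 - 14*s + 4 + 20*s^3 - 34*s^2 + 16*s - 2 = 20*s^3 - 40*s^2 - 60*s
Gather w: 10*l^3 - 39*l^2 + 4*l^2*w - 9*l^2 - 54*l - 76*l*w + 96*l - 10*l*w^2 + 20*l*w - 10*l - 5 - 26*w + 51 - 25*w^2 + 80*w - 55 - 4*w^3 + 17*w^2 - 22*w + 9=10*l^3 - 48*l^2 + 32*l - 4*w^3 + w^2*(-10*l - 8) + w*(4*l^2 - 56*l + 32)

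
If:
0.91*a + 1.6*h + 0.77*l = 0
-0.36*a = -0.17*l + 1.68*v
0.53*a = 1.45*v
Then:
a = 2.73584905660377*v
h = -9.10004855715871*v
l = 15.6759156492786*v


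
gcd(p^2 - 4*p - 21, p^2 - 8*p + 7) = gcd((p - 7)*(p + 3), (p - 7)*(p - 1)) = p - 7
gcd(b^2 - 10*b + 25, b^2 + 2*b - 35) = b - 5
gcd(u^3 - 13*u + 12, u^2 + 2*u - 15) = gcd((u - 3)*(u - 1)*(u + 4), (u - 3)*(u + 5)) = u - 3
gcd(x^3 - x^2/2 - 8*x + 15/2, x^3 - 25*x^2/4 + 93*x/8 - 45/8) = x - 5/2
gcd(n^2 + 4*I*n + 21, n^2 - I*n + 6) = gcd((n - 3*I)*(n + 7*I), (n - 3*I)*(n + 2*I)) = n - 3*I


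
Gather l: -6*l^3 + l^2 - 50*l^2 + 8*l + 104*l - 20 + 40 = -6*l^3 - 49*l^2 + 112*l + 20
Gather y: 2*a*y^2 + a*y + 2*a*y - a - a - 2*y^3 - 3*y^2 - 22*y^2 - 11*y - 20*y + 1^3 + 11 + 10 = -2*a - 2*y^3 + y^2*(2*a - 25) + y*(3*a - 31) + 22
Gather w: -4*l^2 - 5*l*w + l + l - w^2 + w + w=-4*l^2 + 2*l - w^2 + w*(2 - 5*l)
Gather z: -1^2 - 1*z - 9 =-z - 10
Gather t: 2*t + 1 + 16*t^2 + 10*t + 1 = 16*t^2 + 12*t + 2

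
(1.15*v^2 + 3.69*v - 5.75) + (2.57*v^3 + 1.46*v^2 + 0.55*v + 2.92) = 2.57*v^3 + 2.61*v^2 + 4.24*v - 2.83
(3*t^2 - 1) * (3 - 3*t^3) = -9*t^5 + 3*t^3 + 9*t^2 - 3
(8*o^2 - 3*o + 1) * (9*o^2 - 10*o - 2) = 72*o^4 - 107*o^3 + 23*o^2 - 4*o - 2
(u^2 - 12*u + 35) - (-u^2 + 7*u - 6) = 2*u^2 - 19*u + 41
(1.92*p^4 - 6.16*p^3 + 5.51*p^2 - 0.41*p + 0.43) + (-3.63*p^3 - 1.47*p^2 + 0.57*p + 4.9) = 1.92*p^4 - 9.79*p^3 + 4.04*p^2 + 0.16*p + 5.33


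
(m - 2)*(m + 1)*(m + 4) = m^3 + 3*m^2 - 6*m - 8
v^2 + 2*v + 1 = (v + 1)^2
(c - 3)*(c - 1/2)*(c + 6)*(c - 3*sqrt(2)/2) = c^4 - 3*sqrt(2)*c^3/2 + 5*c^3/2 - 39*c^2/2 - 15*sqrt(2)*c^2/4 + 9*c + 117*sqrt(2)*c/4 - 27*sqrt(2)/2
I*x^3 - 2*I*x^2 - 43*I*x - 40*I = (x - 8)*(x + 5)*(I*x + I)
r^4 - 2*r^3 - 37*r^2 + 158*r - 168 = (r - 4)*(r - 3)*(r - 2)*(r + 7)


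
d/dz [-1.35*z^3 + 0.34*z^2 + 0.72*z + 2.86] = -4.05*z^2 + 0.68*z + 0.72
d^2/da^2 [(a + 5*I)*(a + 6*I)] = 2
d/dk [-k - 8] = -1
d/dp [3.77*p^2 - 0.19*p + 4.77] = 7.54*p - 0.19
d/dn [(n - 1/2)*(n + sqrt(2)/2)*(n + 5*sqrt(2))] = 3*n^2 - n + 11*sqrt(2)*n - 11*sqrt(2)/4 + 5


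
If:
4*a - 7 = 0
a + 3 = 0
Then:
No Solution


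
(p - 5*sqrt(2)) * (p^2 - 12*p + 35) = p^3 - 12*p^2 - 5*sqrt(2)*p^2 + 35*p + 60*sqrt(2)*p - 175*sqrt(2)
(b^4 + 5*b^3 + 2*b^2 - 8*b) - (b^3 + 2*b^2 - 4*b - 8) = b^4 + 4*b^3 - 4*b + 8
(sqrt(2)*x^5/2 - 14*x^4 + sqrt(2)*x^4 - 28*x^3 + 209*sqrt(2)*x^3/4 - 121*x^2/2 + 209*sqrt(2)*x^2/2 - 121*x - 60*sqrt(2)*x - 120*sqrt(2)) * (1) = sqrt(2)*x^5/2 - 14*x^4 + sqrt(2)*x^4 - 28*x^3 + 209*sqrt(2)*x^3/4 - 121*x^2/2 + 209*sqrt(2)*x^2/2 - 121*x - 60*sqrt(2)*x - 120*sqrt(2)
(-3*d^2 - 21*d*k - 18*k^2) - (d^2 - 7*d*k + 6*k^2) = -4*d^2 - 14*d*k - 24*k^2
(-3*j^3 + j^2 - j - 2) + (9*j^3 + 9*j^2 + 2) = 6*j^3 + 10*j^2 - j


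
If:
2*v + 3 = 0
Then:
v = -3/2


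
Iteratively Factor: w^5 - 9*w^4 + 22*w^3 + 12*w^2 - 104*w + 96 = (w - 4)*(w^4 - 5*w^3 + 2*w^2 + 20*w - 24) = (w - 4)*(w - 3)*(w^3 - 2*w^2 - 4*w + 8) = (w - 4)*(w - 3)*(w + 2)*(w^2 - 4*w + 4) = (w - 4)*(w - 3)*(w - 2)*(w + 2)*(w - 2)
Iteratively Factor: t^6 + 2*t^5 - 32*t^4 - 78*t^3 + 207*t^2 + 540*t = (t + 3)*(t^5 - t^4 - 29*t^3 + 9*t^2 + 180*t) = (t - 3)*(t + 3)*(t^4 + 2*t^3 - 23*t^2 - 60*t) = (t - 3)*(t + 3)*(t + 4)*(t^3 - 2*t^2 - 15*t) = (t - 3)*(t + 3)^2*(t + 4)*(t^2 - 5*t) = (t - 5)*(t - 3)*(t + 3)^2*(t + 4)*(t)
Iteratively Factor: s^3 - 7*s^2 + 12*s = (s - 4)*(s^2 - 3*s) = (s - 4)*(s - 3)*(s)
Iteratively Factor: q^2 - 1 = (q + 1)*(q - 1)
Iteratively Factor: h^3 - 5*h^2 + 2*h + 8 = (h + 1)*(h^2 - 6*h + 8) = (h - 4)*(h + 1)*(h - 2)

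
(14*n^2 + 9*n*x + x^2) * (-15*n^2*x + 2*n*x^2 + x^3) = -210*n^4*x - 107*n^3*x^2 + 17*n^2*x^3 + 11*n*x^4 + x^5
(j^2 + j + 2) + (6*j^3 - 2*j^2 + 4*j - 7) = 6*j^3 - j^2 + 5*j - 5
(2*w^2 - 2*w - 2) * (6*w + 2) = 12*w^3 - 8*w^2 - 16*w - 4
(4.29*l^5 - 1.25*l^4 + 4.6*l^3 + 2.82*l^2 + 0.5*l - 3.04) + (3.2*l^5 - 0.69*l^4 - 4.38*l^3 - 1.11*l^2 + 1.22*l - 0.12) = 7.49*l^5 - 1.94*l^4 + 0.22*l^3 + 1.71*l^2 + 1.72*l - 3.16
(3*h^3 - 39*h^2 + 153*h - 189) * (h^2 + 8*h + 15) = 3*h^5 - 15*h^4 - 114*h^3 + 450*h^2 + 783*h - 2835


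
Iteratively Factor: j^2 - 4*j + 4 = (j - 2)*(j - 2)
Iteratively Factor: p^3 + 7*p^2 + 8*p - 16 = (p + 4)*(p^2 + 3*p - 4) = (p + 4)^2*(p - 1)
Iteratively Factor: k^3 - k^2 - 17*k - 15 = (k - 5)*(k^2 + 4*k + 3) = (k - 5)*(k + 1)*(k + 3)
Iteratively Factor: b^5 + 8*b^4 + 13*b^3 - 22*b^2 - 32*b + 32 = (b + 2)*(b^4 + 6*b^3 + b^2 - 24*b + 16) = (b + 2)*(b + 4)*(b^3 + 2*b^2 - 7*b + 4) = (b - 1)*(b + 2)*(b + 4)*(b^2 + 3*b - 4) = (b - 1)*(b + 2)*(b + 4)^2*(b - 1)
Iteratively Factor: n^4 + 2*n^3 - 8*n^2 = (n + 4)*(n^3 - 2*n^2) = n*(n + 4)*(n^2 - 2*n) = n^2*(n + 4)*(n - 2)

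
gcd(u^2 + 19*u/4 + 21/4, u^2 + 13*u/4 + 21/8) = u + 7/4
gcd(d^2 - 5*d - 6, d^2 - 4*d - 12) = d - 6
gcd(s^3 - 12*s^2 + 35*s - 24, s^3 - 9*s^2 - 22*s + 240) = s - 8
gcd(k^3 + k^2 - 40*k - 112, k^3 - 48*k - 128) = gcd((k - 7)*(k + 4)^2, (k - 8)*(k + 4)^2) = k^2 + 8*k + 16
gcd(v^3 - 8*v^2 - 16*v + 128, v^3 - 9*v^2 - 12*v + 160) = v^2 - 4*v - 32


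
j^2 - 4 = (j - 2)*(j + 2)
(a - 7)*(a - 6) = a^2 - 13*a + 42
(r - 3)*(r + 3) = r^2 - 9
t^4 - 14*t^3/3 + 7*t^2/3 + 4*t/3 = t*(t - 4)*(t - 1)*(t + 1/3)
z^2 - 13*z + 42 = (z - 7)*(z - 6)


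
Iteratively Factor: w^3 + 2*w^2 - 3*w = (w)*(w^2 + 2*w - 3) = w*(w + 3)*(w - 1)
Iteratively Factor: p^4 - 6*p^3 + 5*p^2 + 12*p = (p - 3)*(p^3 - 3*p^2 - 4*p) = (p - 3)*(p + 1)*(p^2 - 4*p) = p*(p - 3)*(p + 1)*(p - 4)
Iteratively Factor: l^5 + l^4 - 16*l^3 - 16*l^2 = (l + 1)*(l^4 - 16*l^2) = (l - 4)*(l + 1)*(l^3 + 4*l^2) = l*(l - 4)*(l + 1)*(l^2 + 4*l) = l*(l - 4)*(l + 1)*(l + 4)*(l)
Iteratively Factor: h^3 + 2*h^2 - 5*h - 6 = (h + 1)*(h^2 + h - 6) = (h - 2)*(h + 1)*(h + 3)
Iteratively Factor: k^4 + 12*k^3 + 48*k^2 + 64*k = (k + 4)*(k^3 + 8*k^2 + 16*k) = (k + 4)^2*(k^2 + 4*k) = (k + 4)^3*(k)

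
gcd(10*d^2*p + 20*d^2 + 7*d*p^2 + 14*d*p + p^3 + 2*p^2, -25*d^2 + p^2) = 5*d + p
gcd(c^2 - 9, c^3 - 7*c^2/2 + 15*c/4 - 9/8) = 1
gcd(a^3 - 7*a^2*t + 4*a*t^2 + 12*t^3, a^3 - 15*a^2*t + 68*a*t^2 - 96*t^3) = 1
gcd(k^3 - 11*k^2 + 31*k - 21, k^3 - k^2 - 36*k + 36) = k - 1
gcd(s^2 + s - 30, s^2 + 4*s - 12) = s + 6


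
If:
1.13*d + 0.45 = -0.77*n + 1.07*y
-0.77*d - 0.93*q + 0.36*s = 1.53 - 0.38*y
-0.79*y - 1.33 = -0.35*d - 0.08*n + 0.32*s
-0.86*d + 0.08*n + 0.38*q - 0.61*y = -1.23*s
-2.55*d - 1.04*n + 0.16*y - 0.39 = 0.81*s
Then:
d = 1.71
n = -6.12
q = -3.35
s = 1.55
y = -2.17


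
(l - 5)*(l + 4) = l^2 - l - 20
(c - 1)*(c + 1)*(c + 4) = c^3 + 4*c^2 - c - 4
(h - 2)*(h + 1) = h^2 - h - 2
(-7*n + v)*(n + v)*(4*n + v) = -28*n^3 - 31*n^2*v - 2*n*v^2 + v^3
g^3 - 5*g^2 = g^2*(g - 5)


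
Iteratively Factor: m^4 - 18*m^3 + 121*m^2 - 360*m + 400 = (m - 4)*(m^3 - 14*m^2 + 65*m - 100) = (m - 5)*(m - 4)*(m^2 - 9*m + 20) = (m - 5)*(m - 4)^2*(m - 5)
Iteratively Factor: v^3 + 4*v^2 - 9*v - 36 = (v + 3)*(v^2 + v - 12) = (v - 3)*(v + 3)*(v + 4)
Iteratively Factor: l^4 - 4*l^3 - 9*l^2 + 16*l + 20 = (l + 1)*(l^3 - 5*l^2 - 4*l + 20) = (l + 1)*(l + 2)*(l^2 - 7*l + 10) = (l - 2)*(l + 1)*(l + 2)*(l - 5)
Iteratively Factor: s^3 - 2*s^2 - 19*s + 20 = (s - 5)*(s^2 + 3*s - 4) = (s - 5)*(s - 1)*(s + 4)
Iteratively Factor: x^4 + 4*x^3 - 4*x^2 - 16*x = (x + 2)*(x^3 + 2*x^2 - 8*x) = (x - 2)*(x + 2)*(x^2 + 4*x) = (x - 2)*(x + 2)*(x + 4)*(x)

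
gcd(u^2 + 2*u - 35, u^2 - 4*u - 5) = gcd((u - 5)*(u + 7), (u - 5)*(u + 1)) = u - 5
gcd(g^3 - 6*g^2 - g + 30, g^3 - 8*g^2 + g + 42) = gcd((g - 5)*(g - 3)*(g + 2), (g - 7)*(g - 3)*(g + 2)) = g^2 - g - 6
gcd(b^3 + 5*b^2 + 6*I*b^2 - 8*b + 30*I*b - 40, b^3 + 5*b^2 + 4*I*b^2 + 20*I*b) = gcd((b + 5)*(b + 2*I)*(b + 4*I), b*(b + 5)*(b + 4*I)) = b^2 + b*(5 + 4*I) + 20*I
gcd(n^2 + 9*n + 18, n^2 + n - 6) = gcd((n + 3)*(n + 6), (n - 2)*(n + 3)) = n + 3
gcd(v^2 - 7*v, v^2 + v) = v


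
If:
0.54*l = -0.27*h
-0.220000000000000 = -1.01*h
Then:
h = 0.22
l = -0.11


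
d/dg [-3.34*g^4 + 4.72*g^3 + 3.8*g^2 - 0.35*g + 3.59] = -13.36*g^3 + 14.16*g^2 + 7.6*g - 0.35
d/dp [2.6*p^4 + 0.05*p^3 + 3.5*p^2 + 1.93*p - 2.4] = 10.4*p^3 + 0.15*p^2 + 7.0*p + 1.93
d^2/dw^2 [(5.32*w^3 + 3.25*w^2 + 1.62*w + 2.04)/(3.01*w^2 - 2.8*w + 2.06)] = (-5.6843418860808e-14*w^5 + 101.57994*w^3 - 194.130636*w^2 - 27.97284*w + 52.960472)/(27.270901*w^6 - 76.10484*w^5 + 126.786618*w^4 - 126.12208*w^3 + 86.770908*w^2 - 35.64624*w + 8.741816)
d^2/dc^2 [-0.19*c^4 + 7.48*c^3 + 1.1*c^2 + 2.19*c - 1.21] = -2.28*c^2 + 44.88*c + 2.2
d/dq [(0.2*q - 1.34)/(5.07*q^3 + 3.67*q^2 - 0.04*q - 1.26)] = (-2.028*q^3 + 19.6474*q^2 + 9.8356*q - 0.3056)/(25.7049*q^6 + 37.2138*q^5 + 13.0633*q^4 - 13.07*q^3 - 9.2468*q^2 + 0.1008*q + 1.5876)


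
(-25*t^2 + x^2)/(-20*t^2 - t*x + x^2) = (5*t + x)/(4*t + x)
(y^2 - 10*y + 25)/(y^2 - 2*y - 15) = (y - 5)/(y + 3)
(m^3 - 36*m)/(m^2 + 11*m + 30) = m*(m - 6)/(m + 5)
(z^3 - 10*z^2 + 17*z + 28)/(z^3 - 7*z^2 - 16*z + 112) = (z + 1)/(z + 4)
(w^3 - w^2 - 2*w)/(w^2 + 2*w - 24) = w*(w^2 - w - 2)/(w^2 + 2*w - 24)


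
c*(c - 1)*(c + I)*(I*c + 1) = I*c^4 - I*c^3 + I*c^2 - I*c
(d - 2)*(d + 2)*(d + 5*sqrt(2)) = d^3 + 5*sqrt(2)*d^2 - 4*d - 20*sqrt(2)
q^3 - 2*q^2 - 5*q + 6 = (q - 3)*(q - 1)*(q + 2)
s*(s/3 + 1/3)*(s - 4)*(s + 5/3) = s^4/3 - 4*s^3/9 - 3*s^2 - 20*s/9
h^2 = h^2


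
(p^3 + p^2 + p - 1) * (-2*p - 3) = -2*p^4 - 5*p^3 - 5*p^2 - p + 3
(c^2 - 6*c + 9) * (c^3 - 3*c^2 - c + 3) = c^5 - 9*c^4 + 26*c^3 - 18*c^2 - 27*c + 27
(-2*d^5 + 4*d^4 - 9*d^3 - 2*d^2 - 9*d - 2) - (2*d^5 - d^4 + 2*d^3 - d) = -4*d^5 + 5*d^4 - 11*d^3 - 2*d^2 - 8*d - 2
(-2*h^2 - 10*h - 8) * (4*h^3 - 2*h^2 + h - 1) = -8*h^5 - 36*h^4 - 14*h^3 + 8*h^2 + 2*h + 8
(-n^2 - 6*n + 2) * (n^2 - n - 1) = -n^4 - 5*n^3 + 9*n^2 + 4*n - 2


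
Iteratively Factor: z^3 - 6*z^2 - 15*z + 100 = (z - 5)*(z^2 - z - 20) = (z - 5)*(z + 4)*(z - 5)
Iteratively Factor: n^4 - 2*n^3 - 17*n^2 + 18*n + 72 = (n - 3)*(n^3 + n^2 - 14*n - 24) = (n - 4)*(n - 3)*(n^2 + 5*n + 6) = (n - 4)*(n - 3)*(n + 2)*(n + 3)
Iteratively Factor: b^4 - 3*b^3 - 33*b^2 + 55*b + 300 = (b - 5)*(b^3 + 2*b^2 - 23*b - 60) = (b - 5)*(b + 3)*(b^2 - b - 20) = (b - 5)^2*(b + 3)*(b + 4)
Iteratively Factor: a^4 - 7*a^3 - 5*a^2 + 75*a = (a)*(a^3 - 7*a^2 - 5*a + 75) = a*(a - 5)*(a^2 - 2*a - 15) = a*(a - 5)*(a + 3)*(a - 5)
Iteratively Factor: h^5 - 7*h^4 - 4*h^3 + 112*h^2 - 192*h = (h - 3)*(h^4 - 4*h^3 - 16*h^2 + 64*h) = h*(h - 3)*(h^3 - 4*h^2 - 16*h + 64) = h*(h - 4)*(h - 3)*(h^2 - 16) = h*(h - 4)^2*(h - 3)*(h + 4)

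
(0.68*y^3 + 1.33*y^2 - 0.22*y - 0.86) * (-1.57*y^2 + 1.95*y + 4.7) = -1.0676*y^5 - 0.7621*y^4 + 6.1349*y^3 + 7.1722*y^2 - 2.711*y - 4.042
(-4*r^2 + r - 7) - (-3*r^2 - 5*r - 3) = -r^2 + 6*r - 4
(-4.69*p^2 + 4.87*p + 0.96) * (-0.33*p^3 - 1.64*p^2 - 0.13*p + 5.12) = 1.5477*p^5 + 6.0845*p^4 - 7.6939*p^3 - 26.2203*p^2 + 24.8096*p + 4.9152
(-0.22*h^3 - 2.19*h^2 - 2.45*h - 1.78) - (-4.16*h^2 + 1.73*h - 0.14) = -0.22*h^3 + 1.97*h^2 - 4.18*h - 1.64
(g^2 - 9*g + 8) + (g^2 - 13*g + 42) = 2*g^2 - 22*g + 50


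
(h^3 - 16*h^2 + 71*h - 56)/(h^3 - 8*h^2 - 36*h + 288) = (h^2 - 8*h + 7)/(h^2 - 36)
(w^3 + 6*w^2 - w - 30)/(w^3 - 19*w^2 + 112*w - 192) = (w^3 + 6*w^2 - w - 30)/(w^3 - 19*w^2 + 112*w - 192)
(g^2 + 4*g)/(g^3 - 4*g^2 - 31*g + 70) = g*(g + 4)/(g^3 - 4*g^2 - 31*g + 70)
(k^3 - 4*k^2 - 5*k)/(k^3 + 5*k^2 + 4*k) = (k - 5)/(k + 4)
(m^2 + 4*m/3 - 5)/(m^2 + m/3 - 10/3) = (m + 3)/(m + 2)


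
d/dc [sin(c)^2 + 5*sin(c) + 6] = (2*sin(c) + 5)*cos(c)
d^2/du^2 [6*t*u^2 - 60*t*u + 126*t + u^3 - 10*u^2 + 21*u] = 12*t + 6*u - 20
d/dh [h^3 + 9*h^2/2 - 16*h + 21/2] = 3*h^2 + 9*h - 16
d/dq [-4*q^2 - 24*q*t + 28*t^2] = -8*q - 24*t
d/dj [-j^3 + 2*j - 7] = 2 - 3*j^2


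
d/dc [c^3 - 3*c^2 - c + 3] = 3*c^2 - 6*c - 1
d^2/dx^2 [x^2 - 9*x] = 2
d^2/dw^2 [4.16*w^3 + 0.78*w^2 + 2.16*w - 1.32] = 24.96*w + 1.56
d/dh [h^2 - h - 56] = 2*h - 1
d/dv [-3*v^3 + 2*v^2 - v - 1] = -9*v^2 + 4*v - 1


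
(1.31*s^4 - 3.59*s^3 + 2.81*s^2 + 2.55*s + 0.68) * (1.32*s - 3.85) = 1.7292*s^5 - 9.7823*s^4 + 17.5307*s^3 - 7.4525*s^2 - 8.9199*s - 2.618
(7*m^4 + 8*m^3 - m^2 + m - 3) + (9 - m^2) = 7*m^4 + 8*m^3 - 2*m^2 + m + 6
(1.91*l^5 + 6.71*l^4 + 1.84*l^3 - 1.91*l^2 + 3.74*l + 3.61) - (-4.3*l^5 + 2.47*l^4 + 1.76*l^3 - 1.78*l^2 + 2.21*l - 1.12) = 6.21*l^5 + 4.24*l^4 + 0.0800000000000001*l^3 - 0.13*l^2 + 1.53*l + 4.73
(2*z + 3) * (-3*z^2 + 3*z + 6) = -6*z^3 - 3*z^2 + 21*z + 18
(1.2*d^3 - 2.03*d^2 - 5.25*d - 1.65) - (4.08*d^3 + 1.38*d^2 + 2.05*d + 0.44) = -2.88*d^3 - 3.41*d^2 - 7.3*d - 2.09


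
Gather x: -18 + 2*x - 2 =2*x - 20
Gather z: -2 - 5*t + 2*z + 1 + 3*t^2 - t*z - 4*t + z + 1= 3*t^2 - 9*t + z*(3 - t)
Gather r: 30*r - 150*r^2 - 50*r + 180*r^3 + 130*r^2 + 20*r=180*r^3 - 20*r^2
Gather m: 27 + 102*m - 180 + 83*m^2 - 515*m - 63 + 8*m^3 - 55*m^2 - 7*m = 8*m^3 + 28*m^2 - 420*m - 216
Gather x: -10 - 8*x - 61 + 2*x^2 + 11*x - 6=2*x^2 + 3*x - 77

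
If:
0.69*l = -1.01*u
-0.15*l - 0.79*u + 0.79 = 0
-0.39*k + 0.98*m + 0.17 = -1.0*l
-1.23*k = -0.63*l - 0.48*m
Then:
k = -0.35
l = -2.03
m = 1.75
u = 1.38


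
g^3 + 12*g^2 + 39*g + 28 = (g + 1)*(g + 4)*(g + 7)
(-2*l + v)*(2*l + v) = -4*l^2 + v^2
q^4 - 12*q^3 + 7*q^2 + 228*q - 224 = (q - 8)*(q - 7)*(q - 1)*(q + 4)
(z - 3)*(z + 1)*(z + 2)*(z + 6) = z^4 + 6*z^3 - 7*z^2 - 48*z - 36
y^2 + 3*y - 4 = (y - 1)*(y + 4)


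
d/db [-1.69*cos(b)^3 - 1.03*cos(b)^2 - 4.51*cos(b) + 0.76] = (5.07*cos(b)^2 + 2.06*cos(b) + 4.51)*sin(b)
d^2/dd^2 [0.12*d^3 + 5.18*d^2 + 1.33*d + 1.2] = 0.72*d + 10.36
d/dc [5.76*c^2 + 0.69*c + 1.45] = 11.52*c + 0.69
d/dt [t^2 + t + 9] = 2*t + 1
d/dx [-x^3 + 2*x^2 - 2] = x*(4 - 3*x)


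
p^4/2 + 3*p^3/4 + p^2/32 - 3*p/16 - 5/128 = (p/2 + 1/4)*(p - 1/2)*(p + 1/4)*(p + 5/4)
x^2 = x^2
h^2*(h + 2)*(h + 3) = h^4 + 5*h^3 + 6*h^2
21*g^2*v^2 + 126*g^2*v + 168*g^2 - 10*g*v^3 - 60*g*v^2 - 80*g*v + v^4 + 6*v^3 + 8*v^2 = (-7*g + v)*(-3*g + v)*(v + 2)*(v + 4)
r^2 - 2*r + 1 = (r - 1)^2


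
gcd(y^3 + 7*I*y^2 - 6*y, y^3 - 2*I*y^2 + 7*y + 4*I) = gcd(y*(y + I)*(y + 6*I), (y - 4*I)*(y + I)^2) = y + I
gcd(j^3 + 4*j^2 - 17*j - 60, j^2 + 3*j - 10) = j + 5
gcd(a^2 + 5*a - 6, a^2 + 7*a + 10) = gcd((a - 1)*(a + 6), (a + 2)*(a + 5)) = 1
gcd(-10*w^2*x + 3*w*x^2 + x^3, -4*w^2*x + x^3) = -2*w*x + x^2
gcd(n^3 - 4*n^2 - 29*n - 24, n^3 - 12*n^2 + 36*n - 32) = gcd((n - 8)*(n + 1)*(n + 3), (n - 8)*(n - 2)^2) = n - 8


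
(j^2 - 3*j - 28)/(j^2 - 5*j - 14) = (j + 4)/(j + 2)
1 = 1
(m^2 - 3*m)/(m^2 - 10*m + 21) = m/(m - 7)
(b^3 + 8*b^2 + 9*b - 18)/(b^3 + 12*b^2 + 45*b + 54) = (b - 1)/(b + 3)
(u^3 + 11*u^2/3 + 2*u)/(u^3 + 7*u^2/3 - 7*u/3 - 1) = u*(3*u + 2)/(3*u^2 - 2*u - 1)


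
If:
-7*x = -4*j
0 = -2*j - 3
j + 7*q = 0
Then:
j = -3/2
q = 3/14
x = -6/7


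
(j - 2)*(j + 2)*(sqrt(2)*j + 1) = sqrt(2)*j^3 + j^2 - 4*sqrt(2)*j - 4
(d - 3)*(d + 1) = d^2 - 2*d - 3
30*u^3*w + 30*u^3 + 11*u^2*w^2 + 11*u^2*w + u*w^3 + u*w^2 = (5*u + w)*(6*u + w)*(u*w + u)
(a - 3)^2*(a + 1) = a^3 - 5*a^2 + 3*a + 9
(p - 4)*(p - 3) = p^2 - 7*p + 12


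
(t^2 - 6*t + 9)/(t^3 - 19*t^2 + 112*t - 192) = (t - 3)/(t^2 - 16*t + 64)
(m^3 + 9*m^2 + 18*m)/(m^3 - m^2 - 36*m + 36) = m*(m + 3)/(m^2 - 7*m + 6)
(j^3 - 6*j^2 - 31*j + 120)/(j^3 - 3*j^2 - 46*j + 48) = (j^2 + 2*j - 15)/(j^2 + 5*j - 6)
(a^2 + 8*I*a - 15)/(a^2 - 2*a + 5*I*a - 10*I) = (a + 3*I)/(a - 2)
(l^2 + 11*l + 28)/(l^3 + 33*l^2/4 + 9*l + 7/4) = 4*(l + 4)/(4*l^2 + 5*l + 1)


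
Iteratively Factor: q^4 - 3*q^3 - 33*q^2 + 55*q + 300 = (q - 5)*(q^3 + 2*q^2 - 23*q - 60) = (q - 5)*(q + 3)*(q^2 - q - 20) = (q - 5)^2*(q + 3)*(q + 4)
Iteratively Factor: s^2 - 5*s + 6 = (s - 2)*(s - 3)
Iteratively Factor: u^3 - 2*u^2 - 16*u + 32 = (u + 4)*(u^2 - 6*u + 8) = (u - 4)*(u + 4)*(u - 2)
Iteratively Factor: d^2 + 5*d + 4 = (d + 4)*(d + 1)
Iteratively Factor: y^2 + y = (y)*(y + 1)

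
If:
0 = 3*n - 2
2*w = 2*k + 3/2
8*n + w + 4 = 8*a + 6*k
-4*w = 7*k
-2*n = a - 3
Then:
No Solution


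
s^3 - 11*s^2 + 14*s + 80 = (s - 8)*(s - 5)*(s + 2)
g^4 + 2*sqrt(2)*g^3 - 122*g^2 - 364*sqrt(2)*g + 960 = (g - 8*sqrt(2))*(g - sqrt(2))*(g + 5*sqrt(2))*(g + 6*sqrt(2))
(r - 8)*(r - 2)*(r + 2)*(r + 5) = r^4 - 3*r^3 - 44*r^2 + 12*r + 160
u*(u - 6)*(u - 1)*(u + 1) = u^4 - 6*u^3 - u^2 + 6*u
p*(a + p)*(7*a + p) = 7*a^2*p + 8*a*p^2 + p^3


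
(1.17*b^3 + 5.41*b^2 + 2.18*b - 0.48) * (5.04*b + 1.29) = 5.8968*b^4 + 28.7757*b^3 + 17.9661*b^2 + 0.393*b - 0.6192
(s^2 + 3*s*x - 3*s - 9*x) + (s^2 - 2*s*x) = 2*s^2 + s*x - 3*s - 9*x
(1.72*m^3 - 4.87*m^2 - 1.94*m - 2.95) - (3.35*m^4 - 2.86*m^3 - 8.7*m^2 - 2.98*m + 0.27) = -3.35*m^4 + 4.58*m^3 + 3.83*m^2 + 1.04*m - 3.22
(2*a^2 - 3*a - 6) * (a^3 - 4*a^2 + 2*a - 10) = 2*a^5 - 11*a^4 + 10*a^3 - 2*a^2 + 18*a + 60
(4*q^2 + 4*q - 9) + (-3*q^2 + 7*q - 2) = q^2 + 11*q - 11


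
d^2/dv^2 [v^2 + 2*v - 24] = 2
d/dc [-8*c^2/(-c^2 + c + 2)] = 8*c*(-c - 4)/(c^4 - 2*c^3 - 3*c^2 + 4*c + 4)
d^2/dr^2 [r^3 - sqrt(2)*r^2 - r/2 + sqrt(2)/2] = 6*r - 2*sqrt(2)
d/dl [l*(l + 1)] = 2*l + 1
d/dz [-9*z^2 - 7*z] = -18*z - 7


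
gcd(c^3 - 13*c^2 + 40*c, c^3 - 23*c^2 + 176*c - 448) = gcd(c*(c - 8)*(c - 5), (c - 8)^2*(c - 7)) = c - 8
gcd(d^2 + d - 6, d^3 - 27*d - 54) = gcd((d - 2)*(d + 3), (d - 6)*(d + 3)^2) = d + 3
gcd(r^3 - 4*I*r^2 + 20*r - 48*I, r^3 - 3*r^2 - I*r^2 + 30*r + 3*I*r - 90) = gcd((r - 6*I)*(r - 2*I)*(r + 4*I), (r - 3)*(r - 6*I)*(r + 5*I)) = r - 6*I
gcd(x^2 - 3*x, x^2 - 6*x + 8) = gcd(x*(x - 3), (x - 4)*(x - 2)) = 1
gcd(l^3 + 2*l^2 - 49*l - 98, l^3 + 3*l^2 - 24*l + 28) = l + 7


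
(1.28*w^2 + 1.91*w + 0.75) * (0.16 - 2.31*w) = -2.9568*w^3 - 4.2073*w^2 - 1.4269*w + 0.12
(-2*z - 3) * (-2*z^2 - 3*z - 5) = 4*z^3 + 12*z^2 + 19*z + 15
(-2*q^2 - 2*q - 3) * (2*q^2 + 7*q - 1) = -4*q^4 - 18*q^3 - 18*q^2 - 19*q + 3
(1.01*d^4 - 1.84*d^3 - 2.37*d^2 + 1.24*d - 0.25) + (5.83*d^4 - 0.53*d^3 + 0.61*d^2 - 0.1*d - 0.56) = 6.84*d^4 - 2.37*d^3 - 1.76*d^2 + 1.14*d - 0.81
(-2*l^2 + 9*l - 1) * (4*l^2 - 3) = -8*l^4 + 36*l^3 + 2*l^2 - 27*l + 3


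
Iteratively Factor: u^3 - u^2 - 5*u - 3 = (u - 3)*(u^2 + 2*u + 1) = (u - 3)*(u + 1)*(u + 1)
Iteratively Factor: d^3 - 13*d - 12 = (d - 4)*(d^2 + 4*d + 3) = (d - 4)*(d + 1)*(d + 3)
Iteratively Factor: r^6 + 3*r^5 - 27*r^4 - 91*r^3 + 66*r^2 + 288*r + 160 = (r + 4)*(r^5 - r^4 - 23*r^3 + r^2 + 62*r + 40) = (r + 1)*(r + 4)*(r^4 - 2*r^3 - 21*r^2 + 22*r + 40) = (r + 1)^2*(r + 4)*(r^3 - 3*r^2 - 18*r + 40) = (r - 2)*(r + 1)^2*(r + 4)*(r^2 - r - 20) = (r - 5)*(r - 2)*(r + 1)^2*(r + 4)*(r + 4)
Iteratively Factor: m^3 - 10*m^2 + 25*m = (m - 5)*(m^2 - 5*m) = (m - 5)^2*(m)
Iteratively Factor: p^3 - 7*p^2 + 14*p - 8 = (p - 4)*(p^2 - 3*p + 2) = (p - 4)*(p - 2)*(p - 1)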